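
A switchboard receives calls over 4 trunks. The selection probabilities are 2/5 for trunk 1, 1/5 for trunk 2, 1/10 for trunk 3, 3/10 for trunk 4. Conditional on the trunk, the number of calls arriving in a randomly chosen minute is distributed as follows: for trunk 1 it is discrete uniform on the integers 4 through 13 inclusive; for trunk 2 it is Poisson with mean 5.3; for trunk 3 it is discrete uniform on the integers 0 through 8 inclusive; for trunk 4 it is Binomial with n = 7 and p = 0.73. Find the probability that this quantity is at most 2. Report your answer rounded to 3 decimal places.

0.059

Conditional on each trunk, P(X ≤ 2): 1: 0; 2: 0.101554; 3: 0.333333; 4: 0.018142.
By total probability, P(X ≤ 2) = 0.4·0 + 0.2·0.101554 + 0.1·0.333333 + 0.3·0.018142 = 0.0590867.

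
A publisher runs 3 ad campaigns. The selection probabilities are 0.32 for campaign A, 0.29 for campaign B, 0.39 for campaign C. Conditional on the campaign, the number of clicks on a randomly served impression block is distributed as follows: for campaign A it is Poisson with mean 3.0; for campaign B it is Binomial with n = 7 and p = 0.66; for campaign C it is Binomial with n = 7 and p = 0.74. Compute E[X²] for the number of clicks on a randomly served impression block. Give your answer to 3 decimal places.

For each component E[X²] = Var + (mean)², giving A: 12; B: 22.9152; C: 28.1792.
Overall E[X²] = 0.32·12 + 0.29·22.9152 + 0.39·28.1792 = 21.4753.

21.475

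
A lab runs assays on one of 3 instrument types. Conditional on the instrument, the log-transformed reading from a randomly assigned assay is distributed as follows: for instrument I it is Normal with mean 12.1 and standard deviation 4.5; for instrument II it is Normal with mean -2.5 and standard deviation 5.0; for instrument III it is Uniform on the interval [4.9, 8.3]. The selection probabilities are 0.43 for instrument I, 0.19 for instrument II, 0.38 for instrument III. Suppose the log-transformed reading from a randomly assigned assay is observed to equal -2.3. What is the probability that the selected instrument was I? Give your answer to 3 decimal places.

Likelihoods f(-2.3 | ·): I: 0.000529797; II: 0.0797247; III: 0.
Posterior ∝ prior × likelihood. Numerator for I: 0.43·0.000529797 = 0.000227813.
Normalizing constant: 0.43·0.000529797 + 0.19·0.0797247 + 0.38·0 = 0.0153755.
P(I | observation) = 0.000227813 / 0.0153755 = 0.0148166.

0.015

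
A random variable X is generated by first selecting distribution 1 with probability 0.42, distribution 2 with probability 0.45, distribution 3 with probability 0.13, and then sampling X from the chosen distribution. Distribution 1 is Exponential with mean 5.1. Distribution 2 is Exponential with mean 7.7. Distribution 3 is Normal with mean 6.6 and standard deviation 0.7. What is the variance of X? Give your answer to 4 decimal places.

Per component, 1: μ=5.1, E[X²]=52.02; 2: μ=7.7, E[X²]=118.58; 3: μ=6.6, E[X²]=44.05.
E[X] = 0.42·5.1 + 0.45·7.7 + 0.13·6.6 = 6.465.
E[X²] = 0.42·52.02 + 0.45·118.58 + 0.13·44.05 = 80.9359.
Var(X) = E[X²] − (E[X])² = 80.9359 − 41.7962 = 39.1397.

39.1397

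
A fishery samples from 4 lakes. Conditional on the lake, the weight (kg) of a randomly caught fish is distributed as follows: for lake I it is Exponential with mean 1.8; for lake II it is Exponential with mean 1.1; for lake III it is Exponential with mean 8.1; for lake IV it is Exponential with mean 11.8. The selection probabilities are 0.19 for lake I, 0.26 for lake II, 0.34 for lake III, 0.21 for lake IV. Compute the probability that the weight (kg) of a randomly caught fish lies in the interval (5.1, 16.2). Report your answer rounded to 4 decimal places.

0.2319

Conditional on each lake, P(5.1 < X < 16.2): I: 0.0586931; II: 0.00969248; III: 0.397454; IV: 0.395702.
By total probability, P(5.1 < X < 16.2) = 0.19·0.0586931 + 0.26·0.00969248 + 0.34·0.397454 + 0.21·0.395702 = 0.231903.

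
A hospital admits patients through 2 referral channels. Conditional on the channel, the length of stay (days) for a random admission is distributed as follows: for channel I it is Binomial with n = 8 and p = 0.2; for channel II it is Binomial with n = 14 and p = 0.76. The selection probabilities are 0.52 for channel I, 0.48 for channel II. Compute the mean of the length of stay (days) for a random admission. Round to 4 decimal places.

Component means — I: 1.6; II: 10.64.
E[X] = 0.52·1.6 + 0.48·10.64 = 5.9392.

5.9392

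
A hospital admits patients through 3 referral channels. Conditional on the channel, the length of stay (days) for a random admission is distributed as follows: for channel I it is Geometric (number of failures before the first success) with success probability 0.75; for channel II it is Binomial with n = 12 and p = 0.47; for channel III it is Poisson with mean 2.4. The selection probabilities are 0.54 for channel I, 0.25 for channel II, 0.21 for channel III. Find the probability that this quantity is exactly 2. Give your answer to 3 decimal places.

Conditional on each channel, P(X = 2): I: 0.046875; II: 0.0254975; III: 0.261268.
By total probability, P(X = 2) = 0.54·0.046875 + 0.25·0.0254975 + 0.21·0.261268 = 0.0865531.

0.087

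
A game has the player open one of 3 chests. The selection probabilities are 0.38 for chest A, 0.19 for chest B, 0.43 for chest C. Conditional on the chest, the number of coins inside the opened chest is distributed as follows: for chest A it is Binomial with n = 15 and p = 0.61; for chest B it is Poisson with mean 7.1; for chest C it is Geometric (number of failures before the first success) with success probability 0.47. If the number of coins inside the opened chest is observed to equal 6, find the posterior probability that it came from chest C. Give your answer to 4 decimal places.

Likelihoods P(X=6 | ·): A: 0.0538226; B: 0.1468; C: 0.0104172.
Posterior ∝ prior × likelihood. Numerator for C: 0.43·0.0104172 = 0.00447942.
Normalizing constant: 0.38·0.0538226 + 0.19·0.1468 + 0.43·0.0104172 = 0.052824.
P(C | observation) = 0.00447942 / 0.052824 = 0.0847988.

0.0848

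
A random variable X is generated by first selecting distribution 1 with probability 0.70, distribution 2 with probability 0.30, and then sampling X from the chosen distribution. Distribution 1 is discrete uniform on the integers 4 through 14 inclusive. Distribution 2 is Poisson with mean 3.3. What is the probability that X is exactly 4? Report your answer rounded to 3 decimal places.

Conditional on each component, P(X = 4): 1: 0.0909091; 2: 0.182252.
By total probability, P(X = 4) = 0.7·0.0909091 + 0.3·0.182252 = 0.118312.

0.118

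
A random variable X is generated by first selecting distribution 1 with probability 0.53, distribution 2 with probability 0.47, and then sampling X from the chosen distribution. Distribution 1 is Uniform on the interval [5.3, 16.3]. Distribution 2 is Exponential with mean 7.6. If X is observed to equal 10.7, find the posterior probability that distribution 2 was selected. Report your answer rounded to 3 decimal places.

0.239

Likelihoods f(10.7 | ·): 1: 0.0909091; 2: 0.0321918.
Posterior ∝ prior × likelihood. Numerator for 2: 0.47·0.0321918 = 0.0151302.
Normalizing constant: 0.53·0.0909091 + 0.47·0.0321918 = 0.063312.
P(2 | observation) = 0.0151302 / 0.063312 = 0.238978.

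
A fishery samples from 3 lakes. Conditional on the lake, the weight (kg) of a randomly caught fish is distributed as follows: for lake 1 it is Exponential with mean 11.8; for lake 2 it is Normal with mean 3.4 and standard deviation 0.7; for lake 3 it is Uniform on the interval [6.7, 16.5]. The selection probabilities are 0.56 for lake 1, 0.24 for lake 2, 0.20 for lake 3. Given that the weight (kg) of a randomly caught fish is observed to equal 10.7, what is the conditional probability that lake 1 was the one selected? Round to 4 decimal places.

Likelihoods f(10.7 | ·): 1: 0.0342223; 2: 1.3802e-24; 3: 0.102041.
Posterior ∝ prior × likelihood. Numerator for 1: 0.56·0.0342223 = 0.0191645.
Normalizing constant: 0.56·0.0342223 + 0.24·1.3802e-24 + 0.2·0.102041 = 0.0395726.
P(1 | observation) = 0.0191645 / 0.0395726 = 0.484286.

0.4843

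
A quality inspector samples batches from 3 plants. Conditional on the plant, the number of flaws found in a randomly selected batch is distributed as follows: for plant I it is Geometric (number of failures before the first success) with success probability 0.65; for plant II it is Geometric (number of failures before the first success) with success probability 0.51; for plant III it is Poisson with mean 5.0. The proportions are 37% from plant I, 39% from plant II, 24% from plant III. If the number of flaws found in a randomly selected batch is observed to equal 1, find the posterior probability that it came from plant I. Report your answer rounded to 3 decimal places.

Likelihoods P(X=1 | ·): I: 0.2275; II: 0.2499; III: 0.0336897.
Posterior ∝ prior × likelihood. Numerator for I: 0.37·0.2275 = 0.084175.
Normalizing constant: 0.37·0.2275 + 0.39·0.2499 + 0.24·0.0336897 = 0.189722.
P(I | observation) = 0.084175 / 0.189722 = 0.443677.

0.444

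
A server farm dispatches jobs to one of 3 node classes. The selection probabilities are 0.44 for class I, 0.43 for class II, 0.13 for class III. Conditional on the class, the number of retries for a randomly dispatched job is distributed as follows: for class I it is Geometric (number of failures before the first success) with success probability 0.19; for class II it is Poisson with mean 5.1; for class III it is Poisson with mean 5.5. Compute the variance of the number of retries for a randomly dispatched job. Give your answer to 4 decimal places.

Per component, I: μ=4.26316, E[X²]=40.6122; II: μ=5.1, E[X²]=31.11; III: μ=5.5, E[X²]=35.75.
E[X] = 0.44·4.26316 + 0.43·5.1 + 0.13·5.5 = 4.78379.
E[X²] = 0.44·40.6122 + 0.43·31.11 + 0.13·35.75 = 35.8942.
Var(X) = E[X²] − (E[X])² = 35.8942 − 22.8846 = 13.0095.

13.0095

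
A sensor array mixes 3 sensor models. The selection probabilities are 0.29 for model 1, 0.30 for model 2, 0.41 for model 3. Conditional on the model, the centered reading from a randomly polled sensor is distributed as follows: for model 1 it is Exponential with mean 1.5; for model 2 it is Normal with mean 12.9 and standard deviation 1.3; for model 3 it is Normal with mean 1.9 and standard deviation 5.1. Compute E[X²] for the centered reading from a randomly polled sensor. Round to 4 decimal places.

63.8792

For each component E[X²] = Var + (mean)², giving 1: 4.5; 2: 168.1; 3: 29.62.
Overall E[X²] = 0.29·4.5 + 0.3·168.1 + 0.41·29.62 = 63.8792.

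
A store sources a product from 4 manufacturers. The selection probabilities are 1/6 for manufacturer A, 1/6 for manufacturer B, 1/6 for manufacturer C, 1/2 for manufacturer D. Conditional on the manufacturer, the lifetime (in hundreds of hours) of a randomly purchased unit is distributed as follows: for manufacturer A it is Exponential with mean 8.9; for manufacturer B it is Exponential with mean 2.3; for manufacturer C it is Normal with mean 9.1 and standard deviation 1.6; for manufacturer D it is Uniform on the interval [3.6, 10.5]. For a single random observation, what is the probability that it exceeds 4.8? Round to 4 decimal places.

Conditional on each manufacturer, P(X > 4.8): A: 0.583141; B: 0.124064; C: 0.996401; D: 0.826087.
By total probability, P(X > 4.8) = 0.166667·0.583141 + 0.166667·0.124064 + 0.166667·0.996401 + 0.5·0.826087 = 0.696978.

0.6970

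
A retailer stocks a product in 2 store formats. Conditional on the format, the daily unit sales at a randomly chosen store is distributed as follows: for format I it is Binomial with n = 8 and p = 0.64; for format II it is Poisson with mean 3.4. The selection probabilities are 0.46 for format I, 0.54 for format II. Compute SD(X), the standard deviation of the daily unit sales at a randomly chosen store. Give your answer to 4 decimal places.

Per component, I: μ=5.12, E[X²]=28.0576; II: μ=3.4, E[X²]=14.96.
E[X] = 0.46·5.12 + 0.54·3.4 = 4.1912.
E[X²] = 0.46·28.0576 + 0.54·14.96 = 20.9849.
Var(X) = E[X²] − (E[X])² = 20.9849 − 17.5662 = 3.41874.
SD(X) = √3.41874 = 1.84898.

1.8490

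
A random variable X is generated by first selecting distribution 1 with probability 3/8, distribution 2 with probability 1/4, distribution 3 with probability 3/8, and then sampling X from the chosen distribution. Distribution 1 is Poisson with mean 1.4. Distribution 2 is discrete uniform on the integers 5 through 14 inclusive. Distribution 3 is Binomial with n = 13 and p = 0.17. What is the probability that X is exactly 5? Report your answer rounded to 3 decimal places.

0.045

Conditional on each component, P(X = 5): 1: 0.0110521; 2: 0.1; 3: 0.0411574.
By total probability, P(X = 5) = 0.375·0.0110521 + 0.25·0.1 + 0.375·0.0411574 = 0.0445786.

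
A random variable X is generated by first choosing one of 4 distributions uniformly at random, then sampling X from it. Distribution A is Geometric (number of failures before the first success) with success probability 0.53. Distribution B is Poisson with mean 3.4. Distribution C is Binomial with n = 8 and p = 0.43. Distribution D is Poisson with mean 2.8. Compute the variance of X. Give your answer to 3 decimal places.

3.538

Per component, A: μ=0.886792, E[X²]=2.45959; B: μ=3.4, E[X²]=14.96; C: μ=3.44, E[X²]=13.7944; D: μ=2.8, E[X²]=10.64.
E[X] = 0.25·0.886792 + 0.25·3.4 + 0.25·3.44 + 0.25·2.8 = 2.6317.
E[X²] = 0.25·2.45959 + 0.25·14.96 + 0.25·13.7944 + 0.25·10.64 = 10.4635.
Var(X) = E[X²] − (E[X])² = 10.4635 − 6.92583 = 3.53766.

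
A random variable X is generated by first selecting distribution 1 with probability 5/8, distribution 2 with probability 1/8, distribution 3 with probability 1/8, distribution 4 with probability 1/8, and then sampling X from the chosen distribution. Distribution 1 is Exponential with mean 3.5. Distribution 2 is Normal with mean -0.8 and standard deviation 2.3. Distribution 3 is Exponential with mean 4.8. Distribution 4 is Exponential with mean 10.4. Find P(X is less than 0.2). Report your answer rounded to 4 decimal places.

0.1257

Conditional on each component, P(X < 0.2): 1: 0.0555409; 2: 0.66814; 3: 0.0408105; 4: 0.019047.
By total probability, P(X < 0.2) = 0.625·0.0555409 + 0.125·0.66814 + 0.125·0.0408105 + 0.125·0.019047 = 0.125713.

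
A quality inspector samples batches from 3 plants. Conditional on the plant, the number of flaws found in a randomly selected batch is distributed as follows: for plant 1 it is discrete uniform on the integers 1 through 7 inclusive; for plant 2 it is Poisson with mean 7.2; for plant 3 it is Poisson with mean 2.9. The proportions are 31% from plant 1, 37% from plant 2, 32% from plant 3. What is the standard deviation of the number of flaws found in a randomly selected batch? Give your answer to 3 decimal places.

Per component, 1: μ=4, E[X²]=20; 2: μ=7.2, E[X²]=59.04; 3: μ=2.9, E[X²]=11.31.
E[X] = 0.31·4 + 0.37·7.2 + 0.32·2.9 = 4.832.
E[X²] = 0.31·20 + 0.37·59.04 + 0.32·11.31 = 31.664.
Var(X) = E[X²] − (E[X])² = 31.664 − 23.3482 = 8.31578.
SD(X) = √8.31578 = 2.88371.

2.884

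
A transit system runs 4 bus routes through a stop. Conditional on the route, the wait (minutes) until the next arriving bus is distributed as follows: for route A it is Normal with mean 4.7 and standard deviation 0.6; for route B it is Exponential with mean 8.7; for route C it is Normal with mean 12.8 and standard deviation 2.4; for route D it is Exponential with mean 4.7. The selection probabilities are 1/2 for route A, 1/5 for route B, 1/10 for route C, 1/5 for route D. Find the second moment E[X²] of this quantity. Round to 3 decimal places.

67.297

For each component E[X²] = Var + (mean)², giving A: 22.45; B: 151.38; C: 169.6; D: 44.18.
Overall E[X²] = 0.5·22.45 + 0.2·151.38 + 0.1·169.6 + 0.2·44.18 = 67.297.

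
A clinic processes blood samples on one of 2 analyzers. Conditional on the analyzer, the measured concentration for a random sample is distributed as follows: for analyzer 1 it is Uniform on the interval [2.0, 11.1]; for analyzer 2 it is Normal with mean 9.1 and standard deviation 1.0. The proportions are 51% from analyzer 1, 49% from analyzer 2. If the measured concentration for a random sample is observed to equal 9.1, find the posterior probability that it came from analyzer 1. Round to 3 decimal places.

0.223

Likelihoods f(9.1 | ·): 1: 0.10989; 2: 0.398942.
Posterior ∝ prior × likelihood. Numerator for 1: 0.51·0.10989 = 0.056044.
Normalizing constant: 0.51·0.10989 + 0.49·0.398942 = 0.251526.
P(1 | observation) = 0.056044 / 0.251526 = 0.222816.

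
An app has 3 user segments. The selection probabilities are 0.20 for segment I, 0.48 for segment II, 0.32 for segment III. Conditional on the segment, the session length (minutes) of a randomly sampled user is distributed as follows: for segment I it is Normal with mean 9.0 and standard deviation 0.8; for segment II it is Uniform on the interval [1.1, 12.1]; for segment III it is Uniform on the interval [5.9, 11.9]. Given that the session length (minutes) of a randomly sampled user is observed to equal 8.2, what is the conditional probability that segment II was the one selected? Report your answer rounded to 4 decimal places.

Likelihoods f(8.2 | ·): I: 0.302463; II: 0.0909091; III: 0.166667.
Posterior ∝ prior × likelihood. Numerator for II: 0.48·0.0909091 = 0.0436364.
Normalizing constant: 0.2·0.302463 + 0.48·0.0909091 + 0.32·0.166667 = 0.157462.
P(II | observation) = 0.0436364 / 0.157462 = 0.277122.

0.2771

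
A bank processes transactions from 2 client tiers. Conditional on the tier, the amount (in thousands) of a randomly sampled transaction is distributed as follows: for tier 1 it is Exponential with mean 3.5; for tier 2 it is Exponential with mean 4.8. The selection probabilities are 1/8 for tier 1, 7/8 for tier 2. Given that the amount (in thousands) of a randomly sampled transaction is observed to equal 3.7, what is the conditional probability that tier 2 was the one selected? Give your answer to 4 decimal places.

Likelihoods f(3.7 | ·): 1: 0.0992706; 2: 0.0963807.
Posterior ∝ prior × likelihood. Numerator for 2: 0.875·0.0963807 = 0.0843331.
Normalizing constant: 0.125·0.0992706 + 0.875·0.0963807 = 0.0967419.
P(2 | observation) = 0.0843331 / 0.0967419 = 0.871733.

0.8717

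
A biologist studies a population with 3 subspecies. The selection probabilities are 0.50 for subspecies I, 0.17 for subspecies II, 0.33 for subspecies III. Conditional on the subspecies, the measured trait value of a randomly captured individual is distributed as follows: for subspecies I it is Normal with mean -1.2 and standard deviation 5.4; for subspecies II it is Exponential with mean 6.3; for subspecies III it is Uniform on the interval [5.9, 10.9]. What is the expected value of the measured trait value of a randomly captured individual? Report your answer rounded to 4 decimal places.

3.2430

Component means — I: -1.2; II: 6.3; III: 8.4.
E[X] = 0.5·-1.2 + 0.17·6.3 + 0.33·8.4 = 3.243.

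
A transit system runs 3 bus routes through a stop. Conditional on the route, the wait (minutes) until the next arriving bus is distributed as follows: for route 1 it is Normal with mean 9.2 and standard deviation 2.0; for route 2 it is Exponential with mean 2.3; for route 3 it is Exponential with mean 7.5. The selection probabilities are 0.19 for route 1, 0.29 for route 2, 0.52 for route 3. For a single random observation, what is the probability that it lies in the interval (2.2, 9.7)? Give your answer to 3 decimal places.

Conditional on each route, P(2.2 < X < 9.7): 1: 0.598474; 2: 0.36949; 3: 0.471419.
By total probability, P(2.2 < X < 9.7) = 0.19·0.598474 + 0.29·0.36949 + 0.52·0.471419 = 0.466.

0.466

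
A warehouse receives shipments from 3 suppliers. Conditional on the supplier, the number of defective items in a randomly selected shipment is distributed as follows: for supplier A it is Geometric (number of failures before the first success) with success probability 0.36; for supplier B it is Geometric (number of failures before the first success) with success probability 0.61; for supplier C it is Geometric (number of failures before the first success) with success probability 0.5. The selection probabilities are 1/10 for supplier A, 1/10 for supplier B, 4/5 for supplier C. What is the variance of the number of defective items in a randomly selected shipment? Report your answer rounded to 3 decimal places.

2.270

Per component, A: μ=1.77778, E[X²]=8.09877; B: μ=0.639344, E[X²]=1.45687; C: μ=1, E[X²]=3.
E[X] = 0.1·1.77778 + 0.1·0.639344 + 0.8·1 = 1.04171.
E[X²] = 0.1·8.09877 + 0.1·1.45687 + 0.8·3 = 3.35556.
Var(X) = E[X²] − (E[X])² = 3.35556 − 1.08516 = 2.2704.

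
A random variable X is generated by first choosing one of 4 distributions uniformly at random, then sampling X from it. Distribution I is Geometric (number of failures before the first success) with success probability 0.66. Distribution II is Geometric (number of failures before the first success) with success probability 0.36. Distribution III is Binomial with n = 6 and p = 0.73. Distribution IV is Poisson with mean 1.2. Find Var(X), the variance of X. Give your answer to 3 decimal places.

Per component, I: μ=0.515152, E[X²]=1.04591; II: μ=1.77778, E[X²]=8.09877; III: μ=4.38, E[X²]=20.367; IV: μ=1.2, E[X²]=2.64.
E[X] = 0.25·0.515152 + 0.25·1.77778 + 0.25·4.38 + 0.25·1.2 = 1.96823.
E[X²] = 0.25·1.04591 + 0.25·8.09877 + 0.25·20.367 + 0.25·2.64 = 8.03792.
Var(X) = E[X²] − (E[X])² = 8.03792 − 3.87394 = 4.16398.

4.164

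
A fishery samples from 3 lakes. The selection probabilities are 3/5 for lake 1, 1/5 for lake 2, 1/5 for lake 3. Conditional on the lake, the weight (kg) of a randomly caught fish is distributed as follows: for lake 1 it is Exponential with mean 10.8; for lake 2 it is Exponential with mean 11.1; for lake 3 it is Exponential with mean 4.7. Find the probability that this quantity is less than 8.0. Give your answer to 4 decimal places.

0.5802

Conditional on each lake, P(X < 8.0): 1: 0.523239; 2: 0.513598; 3: 0.817705.
By total probability, P(X < 8.0) = 0.6·0.523239 + 0.2·0.513598 + 0.2·0.817705 = 0.580204.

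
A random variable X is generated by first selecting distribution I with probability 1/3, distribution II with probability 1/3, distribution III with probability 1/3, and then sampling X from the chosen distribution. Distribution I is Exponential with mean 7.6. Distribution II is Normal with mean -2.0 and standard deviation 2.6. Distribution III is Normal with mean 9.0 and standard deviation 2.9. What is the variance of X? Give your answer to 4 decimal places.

Per component, I: μ=7.6, E[X²]=115.52; II: μ=-2, E[X²]=10.76; III: μ=9, E[X²]=89.41.
E[X] = 0.333333·7.6 + 0.333333·-2 + 0.333333·9 = 4.86667.
E[X²] = 0.333333·115.52 + 0.333333·10.76 + 0.333333·89.41 = 71.8967.
Var(X) = E[X²] − (E[X])² = 71.8967 − 23.6844 = 48.2122.

48.2122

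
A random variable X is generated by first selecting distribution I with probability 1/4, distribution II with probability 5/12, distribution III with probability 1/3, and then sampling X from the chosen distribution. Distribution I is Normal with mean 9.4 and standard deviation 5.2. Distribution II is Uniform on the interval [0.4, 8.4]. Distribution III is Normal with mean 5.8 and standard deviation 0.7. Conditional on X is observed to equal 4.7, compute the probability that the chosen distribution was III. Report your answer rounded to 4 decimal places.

Likelihoods f(4.7 | ·): I: 0.050993; II: 0.125; III: 0.165803.
Posterior ∝ prior × likelihood. Numerator for III: 0.333333·0.165803 = 0.0552675.
Normalizing constant: 0.25·0.050993 + 0.416667·0.125 + 0.333333·0.165803 = 0.120099.
P(III | observation) = 0.0552675 / 0.120099 = 0.460183.

0.4602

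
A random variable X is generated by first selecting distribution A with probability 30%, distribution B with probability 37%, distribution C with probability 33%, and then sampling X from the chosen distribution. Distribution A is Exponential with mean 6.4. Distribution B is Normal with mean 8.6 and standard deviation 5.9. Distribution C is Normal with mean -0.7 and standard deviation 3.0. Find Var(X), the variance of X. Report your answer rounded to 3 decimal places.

Per component, A: μ=6.4, E[X²]=81.92; B: μ=8.6, E[X²]=108.77; C: μ=-0.7, E[X²]=9.49.
E[X] = 0.3·6.4 + 0.37·8.6 + 0.33·-0.7 = 4.871.
E[X²] = 0.3·81.92 + 0.37·108.77 + 0.33·9.49 = 67.9526.
Var(X) = E[X²] − (E[X])² = 67.9526 − 23.7266 = 44.226.

44.226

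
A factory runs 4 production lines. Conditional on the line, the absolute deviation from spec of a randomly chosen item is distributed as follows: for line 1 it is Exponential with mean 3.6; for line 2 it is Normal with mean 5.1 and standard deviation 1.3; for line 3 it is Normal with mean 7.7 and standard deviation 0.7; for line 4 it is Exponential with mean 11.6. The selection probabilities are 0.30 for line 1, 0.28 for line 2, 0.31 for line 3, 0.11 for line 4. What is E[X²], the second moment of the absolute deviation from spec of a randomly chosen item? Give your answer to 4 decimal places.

For each component E[X²] = Var + (mean)², giving 1: 25.92; 2: 27.7; 3: 59.78; 4: 269.12.
Overall E[X²] = 0.3·25.92 + 0.28·27.7 + 0.31·59.78 + 0.11·269.12 = 63.667.

63.6670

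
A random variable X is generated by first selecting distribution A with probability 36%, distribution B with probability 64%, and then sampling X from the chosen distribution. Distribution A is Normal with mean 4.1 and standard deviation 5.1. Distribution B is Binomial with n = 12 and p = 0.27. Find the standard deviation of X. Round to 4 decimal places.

Per component, A: μ=4.1, E[X²]=42.82; B: μ=3.24, E[X²]=12.8628.
E[X] = 0.36·4.1 + 0.64·3.24 = 3.5496.
E[X²] = 0.36·42.82 + 0.64·12.8628 = 23.6474.
Var(X) = E[X²] − (E[X])² = 23.6474 − 12.5997 = 11.0477.
SD(X) = √11.0477 = 3.32381.

3.3238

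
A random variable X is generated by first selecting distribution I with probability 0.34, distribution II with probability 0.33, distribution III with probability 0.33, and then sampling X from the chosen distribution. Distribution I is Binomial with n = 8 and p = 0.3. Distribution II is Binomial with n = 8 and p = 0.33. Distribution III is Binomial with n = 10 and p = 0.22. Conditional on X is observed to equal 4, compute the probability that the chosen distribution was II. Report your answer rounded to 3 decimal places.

Likelihoods P(X=4 | ·): I: 0.136137; II: 0.167283; III: 0.110784.
Posterior ∝ prior × likelihood. Numerator for II: 0.33·0.167283 = 0.0552035.
Normalizing constant: 0.34·0.136137 + 0.33·0.167283 + 0.33·0.110784 = 0.138049.
P(II | observation) = 0.0552035 / 0.138049 = 0.399884.

0.400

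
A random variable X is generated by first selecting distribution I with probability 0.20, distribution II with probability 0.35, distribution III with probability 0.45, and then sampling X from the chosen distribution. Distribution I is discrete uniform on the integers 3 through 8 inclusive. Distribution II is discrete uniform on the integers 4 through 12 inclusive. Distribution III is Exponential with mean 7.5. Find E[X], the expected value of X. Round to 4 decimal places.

7.2750

Component means — I: 5.5; II: 8; III: 7.5.
E[X] = 0.2·5.5 + 0.35·8 + 0.45·7.5 = 7.275.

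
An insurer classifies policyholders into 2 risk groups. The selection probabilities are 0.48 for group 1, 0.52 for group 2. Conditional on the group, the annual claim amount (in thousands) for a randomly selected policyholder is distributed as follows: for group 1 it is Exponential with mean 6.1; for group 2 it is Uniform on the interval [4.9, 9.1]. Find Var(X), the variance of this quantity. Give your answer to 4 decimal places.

Per component, 1: μ=6.1, E[X²]=74.42; 2: μ=7, E[X²]=50.47.
E[X] = 0.48·6.1 + 0.52·7 = 6.568.
E[X²] = 0.48·74.42 + 0.52·50.47 = 61.966.
Var(X) = E[X²] − (E[X])² = 61.966 − 43.1386 = 18.8274.

18.8274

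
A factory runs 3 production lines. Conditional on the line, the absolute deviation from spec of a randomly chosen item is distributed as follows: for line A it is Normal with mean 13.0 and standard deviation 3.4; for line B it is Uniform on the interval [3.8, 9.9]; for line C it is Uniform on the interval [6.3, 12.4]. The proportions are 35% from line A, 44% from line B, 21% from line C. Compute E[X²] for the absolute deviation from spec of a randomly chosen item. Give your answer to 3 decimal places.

104.216

For each component E[X²] = Var + (mean)², giving A: 180.56; B: 50.0233; C: 90.5233.
Overall E[X²] = 0.35·180.56 + 0.44·50.0233 + 0.21·90.5233 = 104.216.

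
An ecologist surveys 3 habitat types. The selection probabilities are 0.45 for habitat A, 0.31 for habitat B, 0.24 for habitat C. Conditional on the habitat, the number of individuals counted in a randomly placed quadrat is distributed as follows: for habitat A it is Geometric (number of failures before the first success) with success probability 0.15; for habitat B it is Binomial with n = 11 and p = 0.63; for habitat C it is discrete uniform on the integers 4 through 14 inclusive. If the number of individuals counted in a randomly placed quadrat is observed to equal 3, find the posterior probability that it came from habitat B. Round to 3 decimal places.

Likelihoods P(X=3 | ·): A: 0.0921187; B: 0.0144917; C: 0.
Posterior ∝ prior × likelihood. Numerator for B: 0.31·0.0144917 = 0.00449243.
Normalizing constant: 0.45·0.0921187 + 0.31·0.0144917 + 0.24·0 = 0.0459459.
P(B | observation) = 0.00449243 / 0.0459459 = 0.0977765.

0.098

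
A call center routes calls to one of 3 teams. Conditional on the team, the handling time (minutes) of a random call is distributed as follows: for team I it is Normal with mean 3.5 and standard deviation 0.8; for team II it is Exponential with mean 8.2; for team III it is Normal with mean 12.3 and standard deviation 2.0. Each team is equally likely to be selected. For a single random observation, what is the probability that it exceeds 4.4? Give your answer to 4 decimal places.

Conditional on each team, P(X > 4.4): I: 0.130295; II: 0.584742; III: 0.999961.
By total probability, P(X > 4.4) = 0.333333·0.130295 + 0.333333·0.584742 + 0.333333·0.999961 = 0.571666.

0.5717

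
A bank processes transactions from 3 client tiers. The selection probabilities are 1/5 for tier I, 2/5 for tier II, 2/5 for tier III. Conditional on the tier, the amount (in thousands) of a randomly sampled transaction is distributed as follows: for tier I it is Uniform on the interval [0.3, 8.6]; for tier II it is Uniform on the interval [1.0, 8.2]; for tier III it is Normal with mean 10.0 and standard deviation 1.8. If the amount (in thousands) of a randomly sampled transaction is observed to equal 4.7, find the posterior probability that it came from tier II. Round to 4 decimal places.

Likelihoods f(4.7 | ·): I: 0.120482; II: 0.138889; III: 0.00290419.
Posterior ∝ prior × likelihood. Numerator for II: 0.4·0.138889 = 0.0555556.
Normalizing constant: 0.2·0.120482 + 0.4·0.138889 + 0.4·0.00290419 = 0.0808136.
P(II | observation) = 0.0555556 / 0.0808136 = 0.687453.

0.6875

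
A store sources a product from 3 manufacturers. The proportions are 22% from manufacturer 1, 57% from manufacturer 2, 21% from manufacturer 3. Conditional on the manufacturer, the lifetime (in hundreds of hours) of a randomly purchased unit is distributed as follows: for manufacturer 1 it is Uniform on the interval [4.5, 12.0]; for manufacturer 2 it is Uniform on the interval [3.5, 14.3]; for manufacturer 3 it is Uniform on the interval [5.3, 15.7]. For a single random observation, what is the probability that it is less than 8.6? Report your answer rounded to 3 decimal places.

0.456

Conditional on each manufacturer, P(X < 8.6): 1: 0.546667; 2: 0.472222; 3: 0.317308.
By total probability, P(X < 8.6) = 0.22·0.546667 + 0.57·0.472222 + 0.21·0.317308 = 0.456068.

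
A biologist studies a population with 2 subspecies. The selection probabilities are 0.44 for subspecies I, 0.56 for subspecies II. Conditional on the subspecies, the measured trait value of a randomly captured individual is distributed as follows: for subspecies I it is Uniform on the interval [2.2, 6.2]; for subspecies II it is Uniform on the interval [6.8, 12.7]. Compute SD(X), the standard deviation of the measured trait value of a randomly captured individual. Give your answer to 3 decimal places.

Per component, I: μ=4.2, E[X²]=18.9733; II: μ=9.75, E[X²]=97.9633.
E[X] = 0.44·4.2 + 0.56·9.75 = 7.308.
E[X²] = 0.44·18.9733 + 0.56·97.9633 = 63.2077.
Var(X) = E[X²] − (E[X])² = 63.2077 − 53.4069 = 9.80087.
SD(X) = √9.80087 = 3.13063.

3.131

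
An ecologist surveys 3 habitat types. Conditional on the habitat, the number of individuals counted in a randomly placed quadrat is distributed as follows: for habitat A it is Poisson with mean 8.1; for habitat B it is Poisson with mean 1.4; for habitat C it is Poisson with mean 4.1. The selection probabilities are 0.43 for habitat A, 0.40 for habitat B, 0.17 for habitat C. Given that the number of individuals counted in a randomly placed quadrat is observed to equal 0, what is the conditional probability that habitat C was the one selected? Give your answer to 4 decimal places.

Likelihoods P(X=0 | ·): A: 0.000303539; B: 0.246597; C: 0.0165727.
Posterior ∝ prior × likelihood. Numerator for C: 0.17·0.0165727 = 0.00281735.
Normalizing constant: 0.43·0.000303539 + 0.4·0.246597 + 0.17·0.0165727 = 0.101587.
P(C | observation) = 0.00281735 / 0.101587 = 0.0277335.

0.0277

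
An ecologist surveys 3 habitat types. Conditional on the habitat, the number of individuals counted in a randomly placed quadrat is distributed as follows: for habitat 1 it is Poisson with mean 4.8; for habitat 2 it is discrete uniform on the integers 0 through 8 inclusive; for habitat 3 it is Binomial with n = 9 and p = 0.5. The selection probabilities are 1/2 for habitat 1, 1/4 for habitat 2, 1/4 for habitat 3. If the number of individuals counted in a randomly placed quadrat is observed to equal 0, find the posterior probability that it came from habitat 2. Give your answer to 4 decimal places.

Likelihoods P(X=0 | ·): 1: 0.00822975; 2: 0.111111; 3: 0.00195312.
Posterior ∝ prior × likelihood. Numerator for 2: 0.25·0.111111 = 0.0277778.
Normalizing constant: 0.5·0.00822975 + 0.25·0.111111 + 0.25·0.00195312 = 0.0323809.
P(2 | observation) = 0.0277778 / 0.0323809 = 0.857844.

0.8578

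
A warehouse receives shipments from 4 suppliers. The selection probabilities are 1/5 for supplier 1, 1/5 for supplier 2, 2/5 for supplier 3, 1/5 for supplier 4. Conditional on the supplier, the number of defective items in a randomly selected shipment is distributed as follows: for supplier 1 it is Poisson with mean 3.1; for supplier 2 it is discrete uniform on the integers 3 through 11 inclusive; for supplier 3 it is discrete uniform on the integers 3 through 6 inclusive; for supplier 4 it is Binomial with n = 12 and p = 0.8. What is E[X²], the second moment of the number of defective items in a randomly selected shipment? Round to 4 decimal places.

For each component E[X²] = Var + (mean)², giving 1: 12.71; 2: 55.6667; 3: 21.5; 4: 94.08.
Overall E[X²] = 0.2·12.71 + 0.2·55.6667 + 0.4·21.5 + 0.2·94.08 = 41.0913.

41.0913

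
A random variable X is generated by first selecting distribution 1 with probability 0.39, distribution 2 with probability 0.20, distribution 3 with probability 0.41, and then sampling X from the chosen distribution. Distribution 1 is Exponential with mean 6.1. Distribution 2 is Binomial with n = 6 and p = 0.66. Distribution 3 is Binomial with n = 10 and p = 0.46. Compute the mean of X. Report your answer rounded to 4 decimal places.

5.0570

Component means — 1: 6.1; 2: 3.96; 3: 4.6.
E[X] = 0.39·6.1 + 0.2·3.96 + 0.41·4.6 = 5.057.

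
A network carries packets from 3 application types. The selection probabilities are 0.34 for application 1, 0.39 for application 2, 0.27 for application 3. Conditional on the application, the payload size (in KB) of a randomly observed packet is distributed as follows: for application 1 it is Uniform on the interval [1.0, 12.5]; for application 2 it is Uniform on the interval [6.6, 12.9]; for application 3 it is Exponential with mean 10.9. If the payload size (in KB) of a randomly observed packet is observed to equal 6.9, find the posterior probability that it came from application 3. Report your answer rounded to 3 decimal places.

0.126

Likelihoods f(6.9 | ·): 1: 0.0869565; 2: 0.15873; 3: 0.0487139.
Posterior ∝ prior × likelihood. Numerator for 3: 0.27·0.0487139 = 0.0131528.
Normalizing constant: 0.34·0.0869565 + 0.39·0.15873 + 0.27·0.0487139 = 0.104623.
P(3 | observation) = 0.0131528 / 0.104623 = 0.125716.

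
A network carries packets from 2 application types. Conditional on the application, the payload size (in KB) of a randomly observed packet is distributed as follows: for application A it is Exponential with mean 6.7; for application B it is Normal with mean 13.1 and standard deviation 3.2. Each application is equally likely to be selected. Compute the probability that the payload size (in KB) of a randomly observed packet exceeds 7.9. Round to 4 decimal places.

Conditional on each application, P(X > 7.9): A: 0.307554; B: 0.947919.
By total probability, P(X > 7.9) = 0.5·0.307554 + 0.5·0.947919 = 0.627736.

0.6277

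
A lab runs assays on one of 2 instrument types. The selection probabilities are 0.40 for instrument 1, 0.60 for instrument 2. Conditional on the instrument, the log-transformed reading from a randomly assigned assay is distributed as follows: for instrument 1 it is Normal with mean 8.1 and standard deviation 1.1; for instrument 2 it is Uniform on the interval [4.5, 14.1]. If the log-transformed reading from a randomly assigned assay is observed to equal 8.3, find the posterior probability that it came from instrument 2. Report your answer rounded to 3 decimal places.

0.305

Likelihoods f(8.3 | ·): 1: 0.356729; 2: 0.104167.
Posterior ∝ prior × likelihood. Numerator for 2: 0.6·0.104167 = 0.0625.
Normalizing constant: 0.4·0.356729 + 0.6·0.104167 = 0.205192.
P(2 | observation) = 0.0625 / 0.205192 = 0.304593.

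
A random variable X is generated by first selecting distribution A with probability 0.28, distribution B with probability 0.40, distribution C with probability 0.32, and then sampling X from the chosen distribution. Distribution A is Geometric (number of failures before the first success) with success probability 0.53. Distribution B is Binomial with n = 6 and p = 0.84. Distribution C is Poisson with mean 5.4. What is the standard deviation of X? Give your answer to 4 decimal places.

2.5085

Per component, A: μ=0.886792, E[X²]=2.45959; B: μ=5.04, E[X²]=26.208; C: μ=5.4, E[X²]=34.56.
E[X] = 0.28·0.886792 + 0.4·5.04 + 0.32·5.4 = 3.9923.
E[X²] = 0.28·2.45959 + 0.4·26.208 + 0.32·34.56 = 22.2311.
Var(X) = E[X²] − (E[X])² = 22.2311 − 15.9385 = 6.29261.
SD(X) = √6.29261 = 2.50851.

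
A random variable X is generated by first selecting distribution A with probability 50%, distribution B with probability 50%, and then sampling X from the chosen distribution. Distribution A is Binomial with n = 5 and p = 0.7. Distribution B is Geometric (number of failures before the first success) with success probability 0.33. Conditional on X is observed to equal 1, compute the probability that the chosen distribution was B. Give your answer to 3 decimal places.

0.886

Likelihoods P(X=1 | ·): A: 0.02835; B: 0.2211.
Posterior ∝ prior × likelihood. Numerator for B: 0.5·0.2211 = 0.11055.
Normalizing constant: 0.5·0.02835 + 0.5·0.2211 = 0.124725.
P(B | observation) = 0.11055 / 0.124725 = 0.88635.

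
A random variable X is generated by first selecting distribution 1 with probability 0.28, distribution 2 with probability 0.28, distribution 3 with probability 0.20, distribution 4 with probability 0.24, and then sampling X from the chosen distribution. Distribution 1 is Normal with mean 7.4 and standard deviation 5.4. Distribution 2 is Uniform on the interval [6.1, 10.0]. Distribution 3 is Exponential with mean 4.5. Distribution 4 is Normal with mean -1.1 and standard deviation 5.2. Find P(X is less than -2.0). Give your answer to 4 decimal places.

Conditional on each component, P(X < -2.0): 1: 0.0408645; 2: 0; 3: 0; 4: 0.431295.
By total probability, P(X < -2.0) = 0.28·0.0408645 + 0.28·0 + 0.2·0 + 0.24·0.431295 = 0.114953.

0.1150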